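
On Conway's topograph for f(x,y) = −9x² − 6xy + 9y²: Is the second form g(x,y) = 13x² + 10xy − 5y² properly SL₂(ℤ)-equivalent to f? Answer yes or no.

D₁ = 360, D₂ = 360
river cycle of f (length 6): (9, 6, -9), (-9, 12, 6), (6, 12, -9), (-9, 6, 9), (9, 12, -6), (-6, 12, 9)
river cycle of g (length 4): (-5, 10, 13), (13, 16, -2), (-2, 16, 13), (13, 10, -5)
cycles differ ⇒ inequivalent

no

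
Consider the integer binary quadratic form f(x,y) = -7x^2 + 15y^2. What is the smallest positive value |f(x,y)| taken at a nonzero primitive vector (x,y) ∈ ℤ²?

descent: ρ → (15,0,-7)
descent: ρ → (-7,14,8)  [lands on river]
river: ρ → (8,18,-3)
river: ρ → (-3,18,8)
river: ρ → (8,14,-7)
closes: descent 2, river 4
min |a| on river = 3

3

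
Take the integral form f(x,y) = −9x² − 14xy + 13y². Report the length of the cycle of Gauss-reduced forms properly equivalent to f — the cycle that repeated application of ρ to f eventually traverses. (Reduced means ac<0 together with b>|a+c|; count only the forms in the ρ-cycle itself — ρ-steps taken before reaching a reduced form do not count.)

D = 664, ⌊√D⌋ = 25
descent: ρ → (13,14,-9)  [lands on river]
river: ρ → (-9,22,5)
river: ρ → (5,18,-17)
river: ρ → (-17,16,6)
river: ρ → (6,20,-11)
river: ρ → (-11,24,2)
river: ρ → (2,24,-11)
river: ρ → (-11,20,6)
river: ρ → (6,16,-17)
river: ρ → (-17,18,5)
river: ρ → (5,22,-9)
river: ρ → (-9,14,13)
river: ρ → (13,12,-10)
river: ρ → (-10,8,15)
river: ρ → (15,22,-3)
river: ρ → (-3,20,22)
river: ρ → (22,24,-1)
river: ρ → (-1,24,22)
river: ρ → (22,20,-3)
river: ρ → (-3,22,15)
river: ρ → (15,8,-10)
river: ρ → (-10,12,13)
ρ-cycle length = 22 (tail of 1 descent step not counted)

22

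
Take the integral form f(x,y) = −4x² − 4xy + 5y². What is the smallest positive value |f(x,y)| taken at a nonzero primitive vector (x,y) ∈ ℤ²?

descent: ρ → (5,4,-4)  [lands on river]
river: ρ → (-4,4,5)
river: ρ → (5,6,-3)
river: ρ → (-3,6,5)
closes: descent 1, river 4
min |a| on river = 3

3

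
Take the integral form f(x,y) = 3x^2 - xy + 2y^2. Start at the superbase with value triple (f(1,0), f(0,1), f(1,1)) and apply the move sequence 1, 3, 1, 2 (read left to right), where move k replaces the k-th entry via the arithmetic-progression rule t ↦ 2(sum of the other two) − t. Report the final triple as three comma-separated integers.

start (3,2,4) = (f(1,0),f(0,1),f(1,1))
replace slot 1: 2·(2+4) − 3 = 9 → (9,2,4)
replace slot 3: 2·(9+2) − 4 = 18 → (9,2,18)
replace slot 1: 2·(2+18) − 9 = 31 → (31,2,18)
replace slot 2: 2·(31+18) − 2 = 96 → (31,96,18)

31,96,18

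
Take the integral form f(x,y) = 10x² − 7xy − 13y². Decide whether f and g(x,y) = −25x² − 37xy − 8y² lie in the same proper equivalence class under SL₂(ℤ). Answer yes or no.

D₁ = 569, D₂ = 569
river cycle of f (length 42): (-13, 7, 10), (10, 13, -10), (-10, 7, 13), (13, 19, -4), (-4, 21, 8), (8, 11, -14), (-14, 17, 5), (5, 23, -2), (-2, 21, 16), (16, 11, -7), … (32 more)
river cycle of g (length 42): (-8, 21, 4), (4, 19, -13), (-13, 7, 10), (10, 13, -10), (-10, 7, 13), (13, 19, -4), (-4, 21, 8), (8, 11, -14), (-14, 17, 5), (5, 23, -2), … (32 more)
cycles coincide ⇒ equivalent

yes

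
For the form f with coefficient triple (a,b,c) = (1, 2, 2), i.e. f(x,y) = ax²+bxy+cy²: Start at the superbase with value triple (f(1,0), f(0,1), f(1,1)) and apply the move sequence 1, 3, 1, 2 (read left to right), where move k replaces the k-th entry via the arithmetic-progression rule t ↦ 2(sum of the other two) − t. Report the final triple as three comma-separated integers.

start (1,2,5) = (f(1,0),f(0,1),f(1,1))
replace slot 1: 2·(2+5) − 1 = 13 → (13,2,5)
replace slot 3: 2·(13+2) − 5 = 25 → (13,2,25)
replace slot 1: 2·(2+25) − 13 = 41 → (41,2,25)
replace slot 2: 2·(41+25) − 2 = 130 → (41,130,25)

41,130,25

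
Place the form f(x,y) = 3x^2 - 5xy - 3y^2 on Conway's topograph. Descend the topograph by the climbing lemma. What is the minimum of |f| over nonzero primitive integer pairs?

descent: ρ → (-3,5,3)  [lands on river]
river: ρ → (3,7,-1)
river: ρ → (-1,7,3)
river: ρ → (3,5,-3)
river: ρ → (-3,7,1)
river: ρ → (1,7,-3)
closes: descent 1, river 6
min |a| on river = 1

1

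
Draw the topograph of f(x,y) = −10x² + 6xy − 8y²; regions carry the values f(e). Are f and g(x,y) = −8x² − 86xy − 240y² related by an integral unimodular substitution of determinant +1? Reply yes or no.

D₁ = -284, D₂ = -284
f is negative-definite; reduce −f:
−f: flip: (10,-6,8)→(8,6,10)
−f: reduced (well bottom): (8,6,10) with a≤c, −a<b≤a
flip sign back: reduced form of f is (-8,-6,-10)
g is negative-definite; reduce −g:
−g: translate: b→6 (≡86 mod 16), so (8,86,240)→(8,6,10)
−g: reduced (well bottom): (8,6,10) with a≤c, −a<b≤a
flip sign back: reduced form of g is (-8,-6,-10)
reduced forms (-8, -6, -10) vs (-8, -6, -10) ⇒ equivalent

yes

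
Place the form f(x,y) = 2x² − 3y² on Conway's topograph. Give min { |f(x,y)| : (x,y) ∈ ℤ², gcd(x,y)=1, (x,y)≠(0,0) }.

descent: ρ → (-3,0,2)
descent: ρ → (2,4,-1)  [lands on river]
river: ρ → (-1,4,2)
closes: descent 2, river 2
min |a| on river = 1

1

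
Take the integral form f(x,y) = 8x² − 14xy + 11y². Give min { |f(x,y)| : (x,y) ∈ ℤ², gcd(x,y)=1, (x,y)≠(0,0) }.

translate: b→2 (≡-14 mod 16), so (8,-14,11)→(8,2,5)
flip: (8,2,5)→(5,-2,8)
reduced (well bottom): (5,-2,8) with a≤c, −a<b≤a
well minimum = a = 5

5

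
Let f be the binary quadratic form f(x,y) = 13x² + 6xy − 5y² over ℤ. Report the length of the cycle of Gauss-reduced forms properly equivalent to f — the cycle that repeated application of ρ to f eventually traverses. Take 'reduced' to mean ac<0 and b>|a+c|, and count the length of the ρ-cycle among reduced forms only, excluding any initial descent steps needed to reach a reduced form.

D = 296, ⌊√D⌋ = 17
descent: ρ → (-5,14,5)  [lands on river]
river: ρ → (5,16,-2)
river: ρ → (-2,16,5)
river: ρ → (5,14,-5)
river: ρ → (-5,16,2)
river: ρ → (2,16,-5)
ρ-cycle length = 6 (tail of 1 descent step not counted)

6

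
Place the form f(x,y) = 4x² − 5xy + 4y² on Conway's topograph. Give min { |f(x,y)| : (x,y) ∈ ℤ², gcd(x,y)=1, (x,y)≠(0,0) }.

translate: b→3 (≡-5 mod 8), so (4,-5,4)→(4,3,3)
flip: (4,3,3)→(3,-3,4)
translate: b→3 (≡-3 mod 6), so (3,-3,4)→(3,3,4)
reduced (well bottom): (3,3,4) with a≤c, −a<b≤a
well minimum = a = 3

3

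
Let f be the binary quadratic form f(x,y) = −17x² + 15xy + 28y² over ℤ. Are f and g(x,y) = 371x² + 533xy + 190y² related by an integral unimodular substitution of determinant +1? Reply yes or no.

D₁ = 2129, D₂ = 2129
river cycle of f (length 90): (28, 41, -4), (-4, 39, 38), (38, 37, -5), (-5, 43, 14), (14, 41, -8), (-8, 39, 19), (19, 37, -10), (-10, 43, 7), (7, 41, -16), (-16, 23, 25), … (80 more)
river cycle of g (length 90): (28, 41, -4), (-4, 39, 38), (38, 37, -5), (-5, 43, 14), (14, 41, -8), (-8, 39, 19), (19, 37, -10), (-10, 43, 7), (7, 41, -16), (-16, 23, 25), … (80 more)
cycles coincide ⇒ equivalent

yes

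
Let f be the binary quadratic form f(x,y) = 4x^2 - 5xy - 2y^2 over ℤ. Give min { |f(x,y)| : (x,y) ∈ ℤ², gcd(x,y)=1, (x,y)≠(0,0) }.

descent: ρ → (-2,5,4)  [lands on river]
river: ρ → (4,3,-3)
river: ρ → (-3,3,4)
river: ρ → (4,5,-2)
river: ρ → (-2,7,1)
river: ρ → (1,7,-2)
closes: descent 1, river 6
min |a| on river = 1

1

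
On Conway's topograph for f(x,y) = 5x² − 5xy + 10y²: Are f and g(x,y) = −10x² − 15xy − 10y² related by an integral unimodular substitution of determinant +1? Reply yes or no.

D₁ = -175, D₂ = -175
f: translate: b→5 (≡-5 mod 10), so (5,-5,10)→(5,5,10)
f: reduced (well bottom): (5,5,10) with a≤c, −a<b≤a
g is negative-definite; reduce −g:
−g: translate: b→-5 (≡15 mod 20), so (10,15,10)→(10,-5,5)
−g: flip: (10,-5,5)→(5,5,10)
−g: reduced (well bottom): (5,5,10) with a≤c, −a<b≤a
flip sign back: reduced form of g is (-5,-5,-10)
reduced forms (5, 5, 10) vs (-5, -5, -10) ⇒ inequivalent

no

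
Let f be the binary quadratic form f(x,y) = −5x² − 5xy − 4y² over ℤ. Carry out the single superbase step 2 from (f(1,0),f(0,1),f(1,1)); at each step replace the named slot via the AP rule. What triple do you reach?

start (-5,-4,-14) = (f(1,0),f(0,1),f(1,1))
replace slot 2: 2·((-5)+(-14)) − (-4) = -34 → (-5,-34,-14)

-5,-34,-14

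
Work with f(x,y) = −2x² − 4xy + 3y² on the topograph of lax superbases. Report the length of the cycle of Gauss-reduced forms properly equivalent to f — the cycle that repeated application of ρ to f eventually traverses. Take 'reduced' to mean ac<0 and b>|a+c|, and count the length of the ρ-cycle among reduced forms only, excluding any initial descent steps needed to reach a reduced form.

D = 40, ⌊√D⌋ = 6
descent: ρ → (3,4,-2)  [lands on river]
river: ρ → (-2,4,3)
river: ρ → (3,2,-3)
river: ρ → (-3,4,2)
river: ρ → (2,4,-3)
river: ρ → (-3,2,3)
ρ-cycle length = 6 (tail of 1 descent step not counted)

6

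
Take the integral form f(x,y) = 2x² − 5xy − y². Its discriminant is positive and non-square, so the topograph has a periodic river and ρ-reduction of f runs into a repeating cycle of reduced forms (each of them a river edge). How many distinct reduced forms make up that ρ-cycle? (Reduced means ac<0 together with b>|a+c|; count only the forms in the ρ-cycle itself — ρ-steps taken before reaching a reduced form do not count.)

D = 33, ⌊√D⌋ = 5
descent: ρ → (-1,5,2)  [lands on river]
river: ρ → (2,3,-3)
river: ρ → (-3,3,2)
river: ρ → (2,5,-1)
ρ-cycle length = 4 (tail of 1 descent step not counted)

4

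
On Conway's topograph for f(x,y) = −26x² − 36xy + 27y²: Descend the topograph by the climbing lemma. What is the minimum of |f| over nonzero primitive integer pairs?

descent: ρ → (27,36,-26)  [lands on river]
river: ρ → (-26,16,37)
river: ρ → (37,58,-5)
river: ρ → (-5,62,13)
river: ρ → (13,42,-45)
river: ρ → (-45,48,10)
river: ρ → (10,52,-35)
river: ρ → (-35,18,27)
closes: descent 1, river 8
min |a| on river = 5

5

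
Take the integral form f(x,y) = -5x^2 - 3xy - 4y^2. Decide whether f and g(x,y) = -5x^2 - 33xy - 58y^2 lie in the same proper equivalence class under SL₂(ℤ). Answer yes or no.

D₁ = -71, D₂ = -71
f is negative-definite; reduce −f:
−f: flip: (5,3,4)→(4,-3,5)
−f: reduced (well bottom): (4,-3,5) with a≤c, −a<b≤a
flip sign back: reduced form of f is (-4,3,-5)
g is negative-definite; reduce −g:
−g: translate: b→3 (≡33 mod 10), so (5,33,58)→(5,3,4)
−g: flip: (5,3,4)→(4,-3,5)
−g: reduced (well bottom): (4,-3,5) with a≤c, −a<b≤a
flip sign back: reduced form of g is (-4,3,-5)
reduced forms (-4, 3, -5) vs (-4, 3, -5) ⇒ equivalent

yes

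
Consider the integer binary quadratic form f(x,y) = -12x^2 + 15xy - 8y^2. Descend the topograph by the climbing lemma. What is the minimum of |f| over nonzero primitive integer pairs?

translate: b→9 (≡-15 mod 24), so (12,-15,8)→(12,9,5)
flip: (12,9,5)→(5,-9,12)
translate: b→1 (≡-9 mod 10), so (5,-9,12)→(5,1,8)
reduced (well bottom): (5,1,8) with a≤c, −a<b≤a
well minimum |f| = |-5| = 5 (negative-definite)

5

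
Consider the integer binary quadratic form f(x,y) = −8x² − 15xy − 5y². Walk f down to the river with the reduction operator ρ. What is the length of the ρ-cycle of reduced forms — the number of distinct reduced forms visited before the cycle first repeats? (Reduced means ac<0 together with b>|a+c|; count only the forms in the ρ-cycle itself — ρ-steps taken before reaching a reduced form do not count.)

D = 65, ⌊√D⌋ = 8
descent: ρ → (-5,5,2)  [lands on river]
river: ρ → (2,7,-2)
river: ρ → (-2,5,5)
river: ρ → (5,5,-2)
river: ρ → (-2,7,2)
river: ρ → (2,5,-5)
ρ-cycle length = 6 (tail of 1 descent step not counted)

6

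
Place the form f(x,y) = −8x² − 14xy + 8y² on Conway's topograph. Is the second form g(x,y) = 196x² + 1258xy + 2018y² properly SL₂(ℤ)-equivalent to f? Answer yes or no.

D₁ = 452, D₂ = 452
river cycle of f (length 14): (8, 14, -8), (-8, 18, 4), (4, 14, -16), (-16, 18, 2), (2, 18, -16), (-16, 14, 4), (4, 18, -8), (-8, 14, 8), (8, 18, -4), (-4, 14, 16), … (4 more)
river cycle of g (length 14): (8, 14, -8), (-8, 18, 4), (4, 14, -16), (-16, 18, 2), (2, 18, -16), (-16, 14, 4), (4, 18, -8), (-8, 14, 8), (8, 18, -4), (-4, 14, 16), … (4 more)
cycles coincide ⇒ equivalent

yes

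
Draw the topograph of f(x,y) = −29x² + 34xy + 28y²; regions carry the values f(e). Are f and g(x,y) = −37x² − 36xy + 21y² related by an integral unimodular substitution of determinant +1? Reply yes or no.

D₁ = 4404, D₂ = 4404
river cycle of f (length 18): (28, 22, -35), (-35, 48, 15), (15, 42, -44), (-44, 46, 13), (13, 58, -20), (-20, 62, 7), (7, 64, -11), (-11, 46, 52), (52, 58, -5), (-5, 62, 28), … (8 more)
river cycle of g (length 18): (21, 36, -37), (-37, 38, 20), (20, 42, -33), (-33, 24, 29), (29, 34, -28), (-28, 22, 35), (35, 48, -15), (-15, 42, 44), (44, 46, -13), (-13, 58, 20), … (8 more)
cycles differ ⇒ inequivalent

no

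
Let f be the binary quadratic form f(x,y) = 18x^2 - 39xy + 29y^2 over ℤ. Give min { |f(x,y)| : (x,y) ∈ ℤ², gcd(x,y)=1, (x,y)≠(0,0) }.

translate: b→-3 (≡-39 mod 36), so (18,-39,29)→(18,-3,8)
flip: (18,-3,8)→(8,3,18)
reduced (well bottom): (8,3,18) with a≤c, −a<b≤a
well minimum = a = 8

8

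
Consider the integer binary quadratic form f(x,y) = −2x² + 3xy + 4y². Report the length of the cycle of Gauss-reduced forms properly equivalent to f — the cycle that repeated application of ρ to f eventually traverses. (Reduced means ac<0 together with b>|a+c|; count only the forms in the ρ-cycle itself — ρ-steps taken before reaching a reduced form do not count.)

D = 41, ⌊√D⌋ = 6
river: ρ → (4,5,-1)
river: ρ → (-1,5,4)
river: ρ → (4,3,-2)
river: ρ → (-2,5,2)
river: ρ → (2,3,-4)
river: ρ → (-4,5,1)
river: ρ → (1,5,-4)
river: ρ → (-4,3,2)
river: ρ → (2,5,-2)
river: ρ → (-2,3,4)
ρ-cycle length = 10 (tail of 0 descent steps not counted)

10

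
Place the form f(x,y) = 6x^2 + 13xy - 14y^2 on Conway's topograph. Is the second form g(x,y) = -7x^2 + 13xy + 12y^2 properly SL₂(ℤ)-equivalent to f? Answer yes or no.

D₁ = 505, D₂ = 505
river cycle of f (length 8): (-14, 15, 5), (5, 15, -14), (-14, 13, 6), (6, 11, -16), (-16, 21, 1), (1, 21, -16), (-16, 11, 6), (6, 13, -14)
river cycle of g (length 8): (12, 11, -8), (-8, 21, 2), (2, 19, -18), (-18, 17, 3), (3, 19, -12), (-12, 5, 10), (10, 15, -7), (-7, 13, 12)
cycles differ ⇒ inequivalent

no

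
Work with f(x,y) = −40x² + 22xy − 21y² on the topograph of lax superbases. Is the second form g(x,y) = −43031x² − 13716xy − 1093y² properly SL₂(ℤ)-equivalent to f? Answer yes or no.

D₁ = -2876, D₂ = -2876
f is negative-definite; reduce −f:
−f: flip: (40,-22,21)→(21,22,40)
−f: translate: b→-20 (≡22 mod 42), so (21,22,40)→(21,-20,39)
−f: reduced (well bottom): (21,-20,39) with a≤c, −a<b≤a
flip sign back: reduced form of f is (-21,20,-39)
g is negative-definite; reduce −g:
−g: flip: (43031,13716,1093)→(1093,-13716,43031)
−g: translate: b→-600 (≡-13716 mod 2186), so (1093,-13716,43031)→(1093,-600,83)
−g: flip: (1093,-600,83)→(83,600,1093)
−g: translate: b→-64 (≡600 mod 166), so (83,600,1093)→(83,-64,21)
−g: flip: (83,-64,21)→(21,64,83)
−g: translate: b→-20 (≡64 mod 42), so (21,64,83)→(21,-20,39)
−g: reduced (well bottom): (21,-20,39) with a≤c, −a<b≤a
flip sign back: reduced form of g is (-21,20,-39)
reduced forms (-21, 20, -39) vs (-21, 20, -39) ⇒ equivalent

yes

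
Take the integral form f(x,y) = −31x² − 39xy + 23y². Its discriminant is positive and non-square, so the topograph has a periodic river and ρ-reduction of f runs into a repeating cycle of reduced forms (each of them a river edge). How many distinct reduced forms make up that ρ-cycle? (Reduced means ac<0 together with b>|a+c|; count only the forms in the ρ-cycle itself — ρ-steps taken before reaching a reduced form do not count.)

D = 4373, ⌊√D⌋ = 66
descent: ρ → (23,39,-31)  [lands on river]
river: ρ → (-31,23,31)
river: ρ → (31,39,-23)
river: ρ → (-23,53,17)
river: ρ → (17,49,-29)
river: ρ → (-29,9,37)
river: ρ → (37,65,-1)
river: ρ → (-1,65,37)
river: ρ → (37,9,-29)
river: ρ → (-29,49,17)
river: ρ → (17,53,-23)
river: ρ → (-23,39,31)
river: ρ → (31,23,-31)
river: ρ → (-31,39,23)
river: ρ → (23,53,-17)
river: ρ → (-17,49,29)
river: ρ → (29,9,-37)
river: ρ → (-37,65,1)
river: ρ → (1,65,-37)
river: ρ → (-37,9,29)
river: ρ → (29,49,-17)
river: ρ → (-17,53,23)
ρ-cycle length = 22 (tail of 1 descent step not counted)

22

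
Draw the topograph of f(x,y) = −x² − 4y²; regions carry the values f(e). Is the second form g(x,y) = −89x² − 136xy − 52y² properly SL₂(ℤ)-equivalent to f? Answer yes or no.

D₁ = -16, D₂ = -16
f is negative-definite; reduce −f:
−f: reduced (well bottom): (1,0,4) with a≤c, −a<b≤a
flip sign back: reduced form of f is (-1,0,-4)
g is negative-definite; reduce −g:
−g: translate: b→-42 (≡136 mod 178), so (89,136,52)→(89,-42,5)
−g: flip: (89,-42,5)→(5,42,89)
−g: translate: b→2 (≡42 mod 10), so (5,42,89)→(5,2,1)
−g: flip: (5,2,1)→(1,-2,5)
−g: translate: b→0 (≡-2 mod 2), so (1,-2,5)→(1,0,4)
−g: reduced (well bottom): (1,0,4) with a≤c, −a<b≤a
flip sign back: reduced form of g is (-1,0,-4)
reduced forms (-1, 0, -4) vs (-1, 0, -4) ⇒ equivalent

yes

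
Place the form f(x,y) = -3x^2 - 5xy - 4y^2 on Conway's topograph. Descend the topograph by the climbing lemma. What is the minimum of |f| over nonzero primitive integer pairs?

translate: b→-1 (≡5 mod 6), so (3,5,4)→(3,-1,2)
flip: (3,-1,2)→(2,1,3)
reduced (well bottom): (2,1,3) with a≤c, −a<b≤a
well minimum |f| = |-2| = 2 (negative-definite)

2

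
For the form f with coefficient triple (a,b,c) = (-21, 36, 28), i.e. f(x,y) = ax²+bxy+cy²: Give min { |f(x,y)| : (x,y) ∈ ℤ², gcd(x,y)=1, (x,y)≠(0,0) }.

river: ρ → (28,20,-29)
river: ρ → (-29,38,19)
river: ρ → (19,38,-29)
river: ρ → (-29,20,28)
river: ρ → (28,36,-21)
river: ρ → (-21,48,16)
river: ρ → (16,48,-21)
river: ρ → (-21,36,28)
closes: descent 0, river 8
min |a| on river = 16

16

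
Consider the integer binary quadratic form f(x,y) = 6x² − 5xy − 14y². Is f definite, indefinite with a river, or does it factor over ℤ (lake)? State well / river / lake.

D = b²−4ac = (-5)² − 4·6·(-14) = 361
D = 19² is a perfect square ⇒ form factors over ℤ ⇒ lakes

lake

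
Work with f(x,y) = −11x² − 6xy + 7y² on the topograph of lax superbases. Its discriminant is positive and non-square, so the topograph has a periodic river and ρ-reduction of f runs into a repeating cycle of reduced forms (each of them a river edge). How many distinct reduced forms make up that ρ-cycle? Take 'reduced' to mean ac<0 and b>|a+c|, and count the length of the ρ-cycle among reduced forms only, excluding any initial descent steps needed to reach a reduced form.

D = 344, ⌊√D⌋ = 18
descent: ρ → (7,6,-11)  [lands on river]
river: ρ → (-11,16,2)
river: ρ → (2,16,-11)
river: ρ → (-11,6,7)
river: ρ → (7,8,-10)
river: ρ → (-10,12,5)
river: ρ → (5,18,-1)
river: ρ → (-1,18,5)
river: ρ → (5,12,-10)
river: ρ → (-10,8,7)
ρ-cycle length = 10 (tail of 1 descent step not counted)

10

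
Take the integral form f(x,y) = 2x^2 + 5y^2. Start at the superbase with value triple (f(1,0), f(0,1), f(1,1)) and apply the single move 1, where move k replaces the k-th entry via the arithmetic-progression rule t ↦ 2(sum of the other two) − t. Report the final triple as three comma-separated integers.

start (2,5,7) = (f(1,0),f(0,1),f(1,1))
replace slot 1: 2·(5+7) − 2 = 22 → (22,5,7)

22,5,7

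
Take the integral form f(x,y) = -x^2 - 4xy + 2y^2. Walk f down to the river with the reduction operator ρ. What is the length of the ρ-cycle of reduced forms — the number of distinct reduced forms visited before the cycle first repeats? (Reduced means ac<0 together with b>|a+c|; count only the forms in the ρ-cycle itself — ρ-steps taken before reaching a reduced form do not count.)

D = 24, ⌊√D⌋ = 4
descent: ρ → (2,4,-1)  [lands on river]
river: ρ → (-1,4,2)
ρ-cycle length = 2 (tail of 1 descent step not counted)

2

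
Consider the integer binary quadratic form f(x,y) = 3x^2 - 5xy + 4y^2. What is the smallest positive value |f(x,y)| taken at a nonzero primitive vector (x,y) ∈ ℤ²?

translate: b→1 (≡-5 mod 6), so (3,-5,4)→(3,1,2)
flip: (3,1,2)→(2,-1,3)
reduced (well bottom): (2,-1,3) with a≤c, −a<b≤a
well minimum = a = 2

2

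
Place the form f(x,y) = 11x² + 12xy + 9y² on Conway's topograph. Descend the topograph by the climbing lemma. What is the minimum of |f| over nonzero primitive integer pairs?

translate: b→-10 (≡12 mod 22), so (11,12,9)→(11,-10,8)
flip: (11,-10,8)→(8,10,11)
translate: b→-6 (≡10 mod 16), so (8,10,11)→(8,-6,9)
reduced (well bottom): (8,-6,9) with a≤c, −a<b≤a
well minimum = a = 8

8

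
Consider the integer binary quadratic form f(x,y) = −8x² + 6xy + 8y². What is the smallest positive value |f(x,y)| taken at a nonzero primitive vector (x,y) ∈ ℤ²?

river: ρ → (8,10,-6)
river: ρ → (-6,14,4)
river: ρ → (4,10,-12)
river: ρ → (-12,14,2)
river: ρ → (2,14,-12)
river: ρ → (-12,10,4)
river: ρ → (4,14,-6)
river: ρ → (-6,10,8)
river: ρ → (8,6,-8)
river: ρ → (-8,10,6)
river: ρ → (6,14,-4)
river: ρ → (-4,10,12)
river: ρ → (12,14,-2)
river: ρ → (-2,14,12)
river: ρ → (12,10,-4)
river: ρ → (-4,14,6)
river: ρ → (6,10,-8)
river: ρ → (-8,6,8)
closes: descent 0, river 18
min |a| on river = 2

2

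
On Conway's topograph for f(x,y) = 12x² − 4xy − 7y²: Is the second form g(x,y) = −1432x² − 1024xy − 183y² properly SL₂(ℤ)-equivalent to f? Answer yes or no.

D₁ = 352, D₂ = 352
river cycle of f (length 6): (-7, 18, 1), (1, 18, -7), (-7, 10, 9), (9, 8, -8), (-8, 8, 9), (9, 10, -7)
river cycle of g (length 6): (-7, 18, 1), (1, 18, -7), (-7, 10, 9), (9, 8, -8), (-8, 8, 9), (9, 10, -7)
cycles coincide ⇒ equivalent

yes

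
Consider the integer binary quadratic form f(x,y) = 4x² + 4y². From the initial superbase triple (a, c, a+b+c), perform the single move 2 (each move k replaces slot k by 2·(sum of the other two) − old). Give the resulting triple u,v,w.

start (4,4,8) = (f(1,0),f(0,1),f(1,1))
replace slot 2: 2·(4+8) − 4 = 20 → (4,20,8)

4,20,8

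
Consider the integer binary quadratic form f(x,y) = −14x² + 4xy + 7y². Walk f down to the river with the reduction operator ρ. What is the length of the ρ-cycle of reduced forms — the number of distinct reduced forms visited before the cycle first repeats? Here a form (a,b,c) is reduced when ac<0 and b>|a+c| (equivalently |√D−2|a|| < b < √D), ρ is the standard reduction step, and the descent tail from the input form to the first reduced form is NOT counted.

D = 408, ⌊√D⌋ = 20
descent: ρ → (7,10,-11)  [lands on river]
river: ρ → (-11,12,6)
river: ρ → (6,12,-11)
river: ρ → (-11,10,7)
river: ρ → (7,18,-3)
river: ρ → (-3,18,7)
ρ-cycle length = 6 (tail of 1 descent step not counted)

6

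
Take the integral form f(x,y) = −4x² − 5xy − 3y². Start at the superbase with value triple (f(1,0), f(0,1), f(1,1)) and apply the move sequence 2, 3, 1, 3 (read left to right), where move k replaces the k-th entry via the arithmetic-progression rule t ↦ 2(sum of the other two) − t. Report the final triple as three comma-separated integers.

start (-4,-3,-12) = (f(1,0),f(0,1),f(1,1))
replace slot 2: 2·((-4)+(-12)) − (-3) = -29 → (-4,-29,-12)
replace slot 3: 2·((-4)+(-29)) − (-12) = -54 → (-4,-29,-54)
replace slot 1: 2·((-29)+(-54)) − (-4) = -162 → (-162,-29,-54)
replace slot 3: 2·((-162)+(-29)) − (-54) = -328 → (-162,-29,-328)

-162,-29,-328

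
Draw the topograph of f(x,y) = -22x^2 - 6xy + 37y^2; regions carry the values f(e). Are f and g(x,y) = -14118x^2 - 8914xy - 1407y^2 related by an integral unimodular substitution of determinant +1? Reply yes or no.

D₁ = 3292, D₂ = 3292
river cycle of f (length 44): (-22, 38, 21), (21, 46, -14), (-14, 38, 33), (33, 28, -19), (-19, 48, 13), (13, 56, -3), (-3, 52, 49), (49, 46, -6), (-6, 50, 33), (33, 16, -23), … (34 more)
river cycle of g (length 44): (21, 46, -14), (-14, 38, 33), (33, 28, -19), (-19, 48, 13), (13, 56, -3), (-3, 52, 49), (49, 46, -6), (-6, 50, 33), (33, 16, -23), (-23, 30, 26), … (34 more)
cycles coincide ⇒ equivalent

yes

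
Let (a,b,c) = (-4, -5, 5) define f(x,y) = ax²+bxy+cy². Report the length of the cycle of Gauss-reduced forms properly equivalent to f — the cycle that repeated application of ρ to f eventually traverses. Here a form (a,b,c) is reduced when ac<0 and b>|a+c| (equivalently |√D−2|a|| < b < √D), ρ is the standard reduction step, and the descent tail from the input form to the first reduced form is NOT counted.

D = 105, ⌊√D⌋ = 10
descent: ρ → (5,5,-4)  [lands on river]
river: ρ → (-4,3,6)
river: ρ → (6,9,-1)
river: ρ → (-1,9,6)
river: ρ → (6,3,-4)
river: ρ → (-4,5,5)
ρ-cycle length = 6 (tail of 1 descent step not counted)

6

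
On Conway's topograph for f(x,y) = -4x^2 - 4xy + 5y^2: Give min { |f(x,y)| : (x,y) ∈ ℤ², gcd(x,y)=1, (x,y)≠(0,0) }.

descent: ρ → (5,4,-4)  [lands on river]
river: ρ → (-4,4,5)
river: ρ → (5,6,-3)
river: ρ → (-3,6,5)
closes: descent 1, river 4
min |a| on river = 3

3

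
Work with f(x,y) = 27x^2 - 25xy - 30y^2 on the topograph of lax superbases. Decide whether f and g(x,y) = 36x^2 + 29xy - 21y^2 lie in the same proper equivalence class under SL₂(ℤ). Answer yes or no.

D₁ = 3865, D₂ = 3865
river cycle of f (length 98): (-30, 25, 27), (27, 29, -28), (-28, 27, 28), (28, 29, -27), (-27, 25, 30), (30, 35, -22), (-22, 53, 12), (12, 43, -42), (-42, 41, 13), (13, 37, -48), … (88 more)
river cycle of g (length 90): (-21, 55, 10), (10, 45, -46), (-46, 47, 9), (9, 61, -4), (-4, 59, 24), (24, 37, -26), (-26, 15, 35), (35, 55, -6), (-6, 53, 44), (44, 35, -15), … (80 more)
cycles differ ⇒ inequivalent

no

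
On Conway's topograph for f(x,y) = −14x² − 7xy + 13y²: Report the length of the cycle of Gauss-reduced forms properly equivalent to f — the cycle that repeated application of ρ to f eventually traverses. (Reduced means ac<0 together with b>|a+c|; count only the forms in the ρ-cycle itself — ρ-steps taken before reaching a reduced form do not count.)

D = 777, ⌊√D⌋ = 27
descent: ρ → (13,7,-14)  [lands on river]
river: ρ → (-14,21,6)
river: ρ → (6,27,-2)
river: ρ → (-2,25,19)
river: ρ → (19,13,-8)
river: ρ → (-8,19,13)
ρ-cycle length = 6 (tail of 1 descent step not counted)

6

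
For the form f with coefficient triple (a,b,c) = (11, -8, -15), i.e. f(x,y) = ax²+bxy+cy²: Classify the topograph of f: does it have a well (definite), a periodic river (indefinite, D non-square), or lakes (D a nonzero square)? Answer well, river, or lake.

D = b²−4ac = (-8)² − 4·11·(-15) = 724
D > 0 non-square ⇒ indefinite ⇒ periodic river

river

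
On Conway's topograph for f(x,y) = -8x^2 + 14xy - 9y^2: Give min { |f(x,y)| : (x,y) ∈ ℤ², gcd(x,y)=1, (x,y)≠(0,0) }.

translate: b→2 (≡-14 mod 16), so (8,-14,9)→(8,2,3)
flip: (8,2,3)→(3,-2,8)
reduced (well bottom): (3,-2,8) with a≤c, −a<b≤a
well minimum |f| = |-3| = 3 (negative-definite)

3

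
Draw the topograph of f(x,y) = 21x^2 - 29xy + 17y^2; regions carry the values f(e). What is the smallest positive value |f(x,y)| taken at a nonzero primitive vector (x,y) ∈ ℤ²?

translate: b→13 (≡-29 mod 42), so (21,-29,17)→(21,13,9)
flip: (21,13,9)→(9,-13,21)
translate: b→5 (≡-13 mod 18), so (9,-13,21)→(9,5,17)
reduced (well bottom): (9,5,17) with a≤c, −a<b≤a
well minimum = a = 9

9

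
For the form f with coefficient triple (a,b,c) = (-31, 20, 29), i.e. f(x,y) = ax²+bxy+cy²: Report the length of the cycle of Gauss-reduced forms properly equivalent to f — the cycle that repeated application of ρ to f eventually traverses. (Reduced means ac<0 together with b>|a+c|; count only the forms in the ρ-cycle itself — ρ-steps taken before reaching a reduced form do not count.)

D = 3996, ⌊√D⌋ = 63
river: ρ → (29,38,-22)
river: ρ → (-22,50,17)
river: ρ → (17,52,-19)
river: ρ → (-19,62,2)
river: ρ → (2,62,-19)
river: ρ → (-19,52,17)
river: ρ → (17,50,-22)
river: ρ → (-22,38,29)
river: ρ → (29,20,-31)
river: ρ → (-31,42,18)
river: ρ → (18,30,-43)
river: ρ → (-43,56,5)
river: ρ → (5,54,-54)
river: ρ → (-54,54,5)
river: ρ → (5,56,-43)
river: ρ → (-43,30,18)
river: ρ → (18,42,-31)
river: ρ → (-31,20,29)
ρ-cycle length = 18 (tail of 0 descent steps not counted)

18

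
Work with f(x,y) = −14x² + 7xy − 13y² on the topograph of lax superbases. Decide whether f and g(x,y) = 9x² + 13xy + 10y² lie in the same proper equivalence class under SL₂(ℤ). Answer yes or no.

D₁ = -679, D₂ = -191
discriminants differ ⇒ not SL₂(ℤ)-equivalent

no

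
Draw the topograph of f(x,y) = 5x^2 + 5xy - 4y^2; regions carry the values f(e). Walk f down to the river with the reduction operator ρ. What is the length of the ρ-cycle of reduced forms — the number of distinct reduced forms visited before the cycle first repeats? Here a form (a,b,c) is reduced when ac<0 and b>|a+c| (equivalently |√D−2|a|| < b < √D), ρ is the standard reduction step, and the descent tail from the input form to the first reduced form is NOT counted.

D = 105, ⌊√D⌋ = 10
river: ρ → (-4,3,6)
river: ρ → (6,9,-1)
river: ρ → (-1,9,6)
river: ρ → (6,3,-4)
river: ρ → (-4,5,5)
river: ρ → (5,5,-4)
ρ-cycle length = 6 (tail of 0 descent steps not counted)

6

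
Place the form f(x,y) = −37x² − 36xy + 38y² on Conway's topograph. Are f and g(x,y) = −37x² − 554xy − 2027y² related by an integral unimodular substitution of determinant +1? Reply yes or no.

D₁ = 6920, D₂ = 6920
river cycle of f (length 26): (38, 36, -37), (-37, 38, 37), (37, 36, -38), (-38, 40, 35), (35, 30, -43), (-43, 56, 22), (22, 76, -13), (-13, 80, 10), (10, 80, -13), (-13, 76, 22), … (16 more)
river cycle of g (length 26): (-37, 38, 37), (37, 36, -38), (-38, 40, 35), (35, 30, -43), (-43, 56, 22), (22, 76, -13), (-13, 80, 10), (10, 80, -13), (-13, 76, 22), (22, 56, -43), … (16 more)
cycles coincide ⇒ equivalent

yes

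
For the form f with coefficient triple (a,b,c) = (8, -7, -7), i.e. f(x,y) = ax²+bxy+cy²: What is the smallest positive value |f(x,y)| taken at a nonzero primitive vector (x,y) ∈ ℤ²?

descent: ρ → (-7,7,8)  [lands on river]
river: ρ → (8,9,-6)
river: ρ → (-6,15,2)
river: ρ → (2,13,-13)
river: ρ → (-13,13,2)
river: ρ → (2,15,-6)
river: ρ → (-6,9,8)
river: ρ → (8,7,-7)
closes: descent 1, river 8
min |a| on river = 2

2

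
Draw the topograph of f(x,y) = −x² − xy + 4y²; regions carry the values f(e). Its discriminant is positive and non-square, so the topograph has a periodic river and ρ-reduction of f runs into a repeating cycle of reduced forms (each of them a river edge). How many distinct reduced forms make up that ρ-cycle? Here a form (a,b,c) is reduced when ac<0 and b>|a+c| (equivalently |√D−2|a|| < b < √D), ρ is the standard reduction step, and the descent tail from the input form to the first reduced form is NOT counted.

D = 17, ⌊√D⌋ = 4
descent: ρ → (4,1,-1)
descent: ρ → (-1,3,2)  [lands on river]
river: ρ → (2,1,-2)
river: ρ → (-2,3,1)
river: ρ → (1,3,-2)
river: ρ → (-2,1,2)
river: ρ → (2,3,-1)
ρ-cycle length = 6 (tail of 2 descent steps not counted)

6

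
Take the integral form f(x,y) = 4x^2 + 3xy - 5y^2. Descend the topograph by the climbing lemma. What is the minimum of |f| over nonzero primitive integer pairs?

river: ρ → (-5,7,2)
river: ρ → (2,9,-1)
river: ρ → (-1,9,2)
river: ρ → (2,7,-5)
river: ρ → (-5,3,4)
river: ρ → (4,5,-4)
river: ρ → (-4,3,5)
river: ρ → (5,7,-2)
river: ρ → (-2,9,1)
river: ρ → (1,9,-2)
river: ρ → (-2,7,5)
river: ρ → (5,3,-4)
river: ρ → (-4,5,4)
river: ρ → (4,3,-5)
closes: descent 0, river 14
min |a| on river = 1

1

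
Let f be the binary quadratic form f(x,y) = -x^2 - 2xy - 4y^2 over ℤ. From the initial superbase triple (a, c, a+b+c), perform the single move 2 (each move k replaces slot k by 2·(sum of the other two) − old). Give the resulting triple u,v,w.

start (-1,-4,-7) = (f(1,0),f(0,1),f(1,1))
replace slot 2: 2·((-1)+(-7)) − (-4) = -12 → (-1,-12,-7)

-1,-12,-7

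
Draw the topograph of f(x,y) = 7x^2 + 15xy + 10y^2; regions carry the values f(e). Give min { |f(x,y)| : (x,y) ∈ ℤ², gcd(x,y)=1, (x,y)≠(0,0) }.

translate: b→1 (≡15 mod 14), so (7,15,10)→(7,1,2)
flip: (7,1,2)→(2,-1,7)
reduced (well bottom): (2,-1,7) with a≤c, −a<b≤a
well minimum = a = 2

2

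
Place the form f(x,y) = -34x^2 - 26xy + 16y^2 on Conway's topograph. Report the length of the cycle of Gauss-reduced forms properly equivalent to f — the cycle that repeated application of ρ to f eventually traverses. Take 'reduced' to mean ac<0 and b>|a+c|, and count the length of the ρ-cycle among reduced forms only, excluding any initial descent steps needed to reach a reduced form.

D = 2852, ⌊√D⌋ = 53
descent: ρ → (16,26,-34)  [lands on river]
river: ρ → (-34,42,8)
river: ρ → (8,38,-44)
river: ρ → (-44,50,2)
river: ρ → (2,50,-44)
river: ρ → (-44,38,8)
river: ρ → (8,42,-34)
river: ρ → (-34,26,16)
river: ρ → (16,38,-22)
river: ρ → (-22,50,4)
river: ρ → (4,46,-46)
river: ρ → (-46,46,4)
river: ρ → (4,50,-22)
river: ρ → (-22,38,16)
ρ-cycle length = 14 (tail of 1 descent step not counted)

14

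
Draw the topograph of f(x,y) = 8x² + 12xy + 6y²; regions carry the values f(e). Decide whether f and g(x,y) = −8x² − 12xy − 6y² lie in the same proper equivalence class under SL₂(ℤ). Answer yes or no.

D₁ = -48, D₂ = -48
f: translate: b→-4 (≡12 mod 16), so (8,12,6)→(8,-4,2)
f: flip: (8,-4,2)→(2,4,8)
f: translate: b→0 (≡4 mod 4), so (2,4,8)→(2,0,6)
f: reduced (well bottom): (2,0,6) with a≤c, −a<b≤a
g is negative-definite; reduce −g:
−g: translate: b→-4 (≡12 mod 16), so (8,12,6)→(8,-4,2)
−g: flip: (8,-4,2)→(2,4,8)
−g: translate: b→0 (≡4 mod 4), so (2,4,8)→(2,0,6)
−g: reduced (well bottom): (2,0,6) with a≤c, −a<b≤a
flip sign back: reduced form of g is (-2,0,-6)
reduced forms (2, 0, 6) vs (-2, 0, -6) ⇒ inequivalent

no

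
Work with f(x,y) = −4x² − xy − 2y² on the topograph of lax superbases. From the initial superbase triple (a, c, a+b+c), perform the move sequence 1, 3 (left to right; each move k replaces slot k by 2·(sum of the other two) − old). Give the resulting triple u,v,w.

start (-4,-2,-7) = (f(1,0),f(0,1),f(1,1))
replace slot 1: 2·((-2)+(-7)) − (-4) = -14 → (-14,-2,-7)
replace slot 3: 2·((-14)+(-2)) − (-7) = -25 → (-14,-2,-25)

-14,-2,-25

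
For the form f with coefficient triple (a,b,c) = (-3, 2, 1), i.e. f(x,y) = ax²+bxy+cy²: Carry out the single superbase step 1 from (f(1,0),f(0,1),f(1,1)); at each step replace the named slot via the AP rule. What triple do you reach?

start (-3,1,0) = (f(1,0),f(0,1),f(1,1))
replace slot 1: 2·(1+0) − (-3) = 5 → (5,1,0)

5,1,0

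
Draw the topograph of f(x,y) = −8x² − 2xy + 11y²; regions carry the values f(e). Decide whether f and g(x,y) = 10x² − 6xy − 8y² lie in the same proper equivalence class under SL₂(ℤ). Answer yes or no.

D₁ = 356, D₂ = 356
river cycle of f (length 10): (-8, 14, 5), (5, 16, -5), (-5, 14, 8), (8, 18, -1), (-1, 18, 8), (8, 14, -5), (-5, 16, 5), (5, 14, -8), (-8, 18, 1), (1, 18, -8)
river cycle of g (length 14): (-8, 6, 10), (10, 14, -4), (-4, 18, 2), (2, 18, -4), (-4, 14, 10), (10, 6, -8), (-8, 10, 8), (8, 6, -10), (-10, 14, 4), (4, 18, -2), … (4 more)
cycles differ ⇒ inequivalent

no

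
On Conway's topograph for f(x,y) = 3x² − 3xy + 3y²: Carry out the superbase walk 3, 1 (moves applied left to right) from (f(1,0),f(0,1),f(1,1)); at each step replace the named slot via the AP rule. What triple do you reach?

start (3,3,3) = (f(1,0),f(0,1),f(1,1))
replace slot 3: 2·(3+3) − 3 = 9 → (3,3,9)
replace slot 1: 2·(3+9) − 3 = 21 → (21,3,9)

21,3,9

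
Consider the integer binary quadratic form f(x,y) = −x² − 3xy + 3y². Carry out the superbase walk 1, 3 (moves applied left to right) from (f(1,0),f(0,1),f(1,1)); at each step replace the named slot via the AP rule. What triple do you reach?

start (-1,3,-1) = (f(1,0),f(0,1),f(1,1))
replace slot 1: 2·(3+(-1)) − (-1) = 5 → (5,3,-1)
replace slot 3: 2·(5+3) − (-1) = 17 → (5,3,17)

5,3,17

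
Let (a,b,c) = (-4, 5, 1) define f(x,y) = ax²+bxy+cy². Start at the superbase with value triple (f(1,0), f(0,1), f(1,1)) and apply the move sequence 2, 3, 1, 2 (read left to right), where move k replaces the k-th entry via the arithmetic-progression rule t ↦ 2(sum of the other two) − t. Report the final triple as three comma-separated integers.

start (-4,1,2) = (f(1,0),f(0,1),f(1,1))
replace slot 2: 2·((-4)+2) − 1 = -5 → (-4,-5,2)
replace slot 3: 2·((-4)+(-5)) − 2 = -20 → (-4,-5,-20)
replace slot 1: 2·((-5)+(-20)) − (-4) = -46 → (-46,-5,-20)
replace slot 2: 2·((-46)+(-20)) − (-5) = -127 → (-46,-127,-20)

-46,-127,-20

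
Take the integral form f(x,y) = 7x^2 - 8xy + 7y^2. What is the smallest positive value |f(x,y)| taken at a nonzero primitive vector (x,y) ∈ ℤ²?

translate: b→6 (≡-8 mod 14), so (7,-8,7)→(7,6,6)
flip: (7,6,6)→(6,-6,7)
translate: b→6 (≡-6 mod 12), so (6,-6,7)→(6,6,7)
reduced (well bottom): (6,6,7) with a≤c, −a<b≤a
well minimum = a = 6

6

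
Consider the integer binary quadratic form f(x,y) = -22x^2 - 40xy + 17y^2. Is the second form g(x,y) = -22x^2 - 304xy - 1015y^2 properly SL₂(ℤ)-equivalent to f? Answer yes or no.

D₁ = 3096, D₂ = 3096
river cycle of f (length 10): (17, 40, -22), (-22, 48, 9), (9, 42, -37), (-37, 32, 14), (14, 52, -7), (-7, 46, 35), (35, 24, -18), (-18, 48, 11), (11, 40, -34), (-34, 28, 17)
river cycle of g (length 10): (-22, 48, 9), (9, 42, -37), (-37, 32, 14), (14, 52, -7), (-7, 46, 35), (35, 24, -18), (-18, 48, 11), (11, 40, -34), (-34, 28, 17), (17, 40, -22)
cycles coincide ⇒ equivalent

yes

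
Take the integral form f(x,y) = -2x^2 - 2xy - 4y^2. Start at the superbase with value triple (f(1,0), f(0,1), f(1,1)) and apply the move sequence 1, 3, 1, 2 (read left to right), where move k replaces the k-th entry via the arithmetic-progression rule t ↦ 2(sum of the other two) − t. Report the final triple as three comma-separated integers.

start (-2,-4,-8) = (f(1,0),f(0,1),f(1,1))
replace slot 1: 2·((-4)+(-8)) − (-2) = -22 → (-22,-4,-8)
replace slot 3: 2·((-22)+(-4)) − (-8) = -44 → (-22,-4,-44)
replace slot 1: 2·((-4)+(-44)) − (-22) = -74 → (-74,-4,-44)
replace slot 2: 2·((-74)+(-44)) − (-4) = -232 → (-74,-232,-44)

-74,-232,-44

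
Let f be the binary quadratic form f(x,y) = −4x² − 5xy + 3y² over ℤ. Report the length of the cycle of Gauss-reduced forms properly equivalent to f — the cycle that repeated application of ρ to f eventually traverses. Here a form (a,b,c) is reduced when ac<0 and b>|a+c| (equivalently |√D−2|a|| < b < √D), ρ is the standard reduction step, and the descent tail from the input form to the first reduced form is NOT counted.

D = 73, ⌊√D⌋ = 8
descent: ρ → (3,5,-4)  [lands on river]
river: ρ → (-4,3,4)
river: ρ → (4,5,-3)
river: ρ → (-3,7,2)
river: ρ → (2,5,-6)
river: ρ → (-6,7,1)
river: ρ → (1,7,-6)
river: ρ → (-6,5,2)
river: ρ → (2,7,-3)
river: ρ → (-3,5,4)
river: ρ → (4,3,-4)
river: ρ → (-4,5,3)
river: ρ → (3,7,-2)
river: ρ → (-2,5,6)
river: ρ → (6,7,-1)
river: ρ → (-1,7,6)
river: ρ → (6,5,-2)
river: ρ → (-2,7,3)
ρ-cycle length = 18 (tail of 1 descent step not counted)

18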